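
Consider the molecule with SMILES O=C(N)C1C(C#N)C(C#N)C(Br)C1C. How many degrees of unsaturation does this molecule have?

6

Molecular formula: C9H10BrN3O.
DoU = (2C + 2 + N − H − X) / 2, where X is the halogen count and O/S are ignored.
    = (2·9 + 2 + 3 − 10 − 1) / 2 = 12 / 2 = 6.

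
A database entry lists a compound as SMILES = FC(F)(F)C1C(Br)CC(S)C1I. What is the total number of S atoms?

Scan the SMILES for S atoms (remember two-letter symbols like Cl and Br are single atoms).
Sulfur count: 1.

1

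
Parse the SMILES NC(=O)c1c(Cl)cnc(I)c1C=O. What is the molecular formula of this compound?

C7H4ClIN2O2

Walk through each heavy atom and fill implicit hydrogens from standard valence (C 4, N 3, O 2, S 2, halogen 1); for lowercase aromatic atoms, an aromatic c carries 1 H when it has two neighbours and 0 H with three, and aromatic n carries 0 H:
  atom 1: N, bond orders sum to 1 (valence 3) → 2 H
  atom 2: C, bond orders sum to 4 (valence 4) → 0 H
  atom 3: O, bond orders sum to 2 (valence 2) → 0 H
  atom 4: aromatic c, 3 neighbours → 0 H
  atom 5: aromatic c, 3 neighbours → 0 H
  atom 6: Cl (halogen, monovalent) → 0 H
  atom 7: aromatic c, 2 neighbours → 1 H
  atom 8: aromatic n, 2 neighbours → 0 H
  atom 9: aromatic c, 3 neighbours → 0 H
  atom 10: I (halogen, monovalent) → 0 H
  atom 11: aromatic c, 3 neighbours → 0 H
  atom 12: C, bond orders sum to 3 (valence 4) → 1 H
  atom 13: O, bond orders sum to 2 (valence 2) → 0 H
Totals → C:7, H:4, Cl:1, I:1, N:2, O:2.
In Hill order: C7H4ClIN2O2.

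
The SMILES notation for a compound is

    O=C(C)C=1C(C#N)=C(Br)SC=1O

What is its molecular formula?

Walk through each heavy atom and fill implicit hydrogens from standard valence (C 4, N 3, O 2, S 2, halogen 1):
  atom 1: O, bond orders sum to 2 (valence 2) → 0 H
  atom 2: C, bond orders sum to 4 (valence 4) → 0 H
  atom 3: C, bond orders sum to 1 (valence 4) → 3 H
  atom 4: C, bond orders sum to 4 (valence 4) → 0 H
  atom 5: C, bond orders sum to 4 (valence 4) → 0 H
  atom 6: C, bond orders sum to 4 (valence 4) → 0 H
  atom 7: N, bond orders sum to 3 (valence 3) → 0 H
  atom 8: C, bond orders sum to 4 (valence 4) → 0 H
  atom 9: Br (halogen, monovalent) → 0 H
  atom 10: S, bond orders sum to 2 (valence 2) → 0 H
  atom 11: C, bond orders sum to 4 (valence 4) → 0 H
  atom 12: O, bond orders sum to 1 (valence 2) → 1 H
Totals → C:7, H:4, Br:1, N:1, O:2, S:1.

C7H4BrNO2S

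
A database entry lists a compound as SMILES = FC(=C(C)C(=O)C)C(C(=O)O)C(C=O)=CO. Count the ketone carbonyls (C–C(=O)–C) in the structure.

1

The ketone motif appears at heavy-atom position 5 in the SMILES.
Other groups present: 1 aldehyde, 2 alkene, 1 carboxylic acid, 1 hydroxyl.
Ketone count: 1.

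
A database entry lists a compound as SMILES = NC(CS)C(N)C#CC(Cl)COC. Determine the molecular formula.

C8H15ClN2OS

Walk through each heavy atom and fill implicit hydrogens from standard valence (C 4, N 3, O 2, S 2, halogen 1):
  atom 1: N, bond orders sum to 1 (valence 3) → 2 H
  atom 2: C, bond orders sum to 3 (valence 4) → 1 H
  atom 3: C, bond orders sum to 2 (valence 4) → 2 H
  atom 4: S, bond orders sum to 1 (valence 2) → 1 H
  atom 5: C, bond orders sum to 3 (valence 4) → 1 H
  atom 6: N, bond orders sum to 1 (valence 3) → 2 H
  atom 7: C, bond orders sum to 4 (valence 4) → 0 H
  atom 8: C, bond orders sum to 4 (valence 4) → 0 H
  atom 9: C, bond orders sum to 3 (valence 4) → 1 H
  atom 10: Cl (halogen, monovalent) → 0 H
  atom 11: C, bond orders sum to 2 (valence 4) → 2 H
  atom 12: O, bond orders sum to 2 (valence 2) → 0 H
  atom 13: C, bond orders sum to 1 (valence 4) → 3 H
Totals → C:8, H:15, Cl:1, N:2, O:1, S:1.
In Hill order: C8H15ClN2OS.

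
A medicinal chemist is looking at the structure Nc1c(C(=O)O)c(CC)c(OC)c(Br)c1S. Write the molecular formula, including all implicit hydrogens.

C10H12BrNO3S

Walk through each heavy atom and fill implicit hydrogens from standard valence (C 4, N 3, O 2, S 2, halogen 1); for lowercase aromatic atoms, an aromatic c carries 1 H when it has two neighbours and 0 H with three, and aromatic n carries 0 H:
  atom 1: N, bond orders sum to 1 (valence 3) → 2 H
  atom 2: aromatic c, 3 neighbours → 0 H
  atom 3: aromatic c, 3 neighbours → 0 H
  atom 4: C, bond orders sum to 4 (valence 4) → 0 H
  atom 5: O, bond orders sum to 2 (valence 2) → 0 H
  atom 6: O, bond orders sum to 1 (valence 2) → 1 H
  atom 7: aromatic c, 3 neighbours → 0 H
  atom 8: C, bond orders sum to 2 (valence 4) → 2 H
  atom 9: C, bond orders sum to 1 (valence 4) → 3 H
  atom 10: aromatic c, 3 neighbours → 0 H
  atom 11: O, bond orders sum to 2 (valence 2) → 0 H
  atom 12: C, bond orders sum to 1 (valence 4) → 3 H
  atom 13: aromatic c, 3 neighbours → 0 H
  atom 14: Br (halogen, monovalent) → 0 H
  atom 15: aromatic c, 3 neighbours → 0 H
  atom 16: S, bond orders sum to 1 (valence 2) → 1 H
Totals → C:10, H:12, Br:1, N:1, O:3, S:1.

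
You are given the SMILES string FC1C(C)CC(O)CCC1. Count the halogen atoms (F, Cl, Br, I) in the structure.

1

Halogen atoms appear at heavy-atom position 1 (1×F).
Other groups present: 1 hydroxyl.
Halogen count: 1.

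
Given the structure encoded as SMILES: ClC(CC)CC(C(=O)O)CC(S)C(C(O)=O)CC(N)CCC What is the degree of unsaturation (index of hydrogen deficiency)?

2

Degree of unsaturation = (number of rings) + (number of π bonds).
Ring closures in the SMILES: 0.
π bonds: 2 double bonds (each 1 DoU) → 2 DoU from unsaturation.
Total DoU = 0 + 2 = 2.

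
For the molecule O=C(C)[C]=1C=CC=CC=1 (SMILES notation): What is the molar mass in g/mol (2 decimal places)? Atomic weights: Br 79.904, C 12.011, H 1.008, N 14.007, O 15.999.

120.15 g/mol

First, the molecular formula is C8H8O (counting implicit H from valence).
  C: 8 × 12.011 = 96.088
  H: 8 × 1.008 = 8.064
  O: 1 × 15.999 = 15.999
Sum: 8×12.011 + 8×1.008 + 1×15.999 = 120.151 → 120.15 g/mol.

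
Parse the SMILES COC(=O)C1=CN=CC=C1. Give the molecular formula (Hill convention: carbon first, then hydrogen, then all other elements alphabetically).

C7H7NO2

Walk through each heavy atom and fill implicit hydrogens from standard valence (C 4, N 3, O 2, S 2, halogen 1):
  atom 1: C, bond orders sum to 1 (valence 4) → 3 H
  atom 2: O, bond orders sum to 2 (valence 2) → 0 H
  atom 3: C, bond orders sum to 4 (valence 4) → 0 H
  atom 4: O, bond orders sum to 2 (valence 2) → 0 H
  atom 5: C, bond orders sum to 4 (valence 4) → 0 H
  atom 6: C, bond orders sum to 3 (valence 4) → 1 H
  atom 7: N, bond orders sum to 3 (valence 3) → 0 H
  atom 8: C, bond orders sum to 3 (valence 4) → 1 H
  atom 9: C, bond orders sum to 3 (valence 4) → 1 H
  atom 10: C, bond orders sum to 3 (valence 4) → 1 H
Totals → C:7, H:7, N:1, O:2.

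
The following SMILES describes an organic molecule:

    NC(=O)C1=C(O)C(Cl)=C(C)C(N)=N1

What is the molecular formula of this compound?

Walk through each heavy atom and fill implicit hydrogens from standard valence (C 4, N 3, O 2, S 2, halogen 1):
  atom 1: N, bond orders sum to 1 (valence 3) → 2 H
  atom 2: C, bond orders sum to 4 (valence 4) → 0 H
  atom 3: O, bond orders sum to 2 (valence 2) → 0 H
  atom 4: C, bond orders sum to 4 (valence 4) → 0 H
  atom 5: C, bond orders sum to 4 (valence 4) → 0 H
  atom 6: O, bond orders sum to 1 (valence 2) → 1 H
  atom 7: C, bond orders sum to 4 (valence 4) → 0 H
  atom 8: Cl (halogen, monovalent) → 0 H
  atom 9: C, bond orders sum to 4 (valence 4) → 0 H
  atom 10: C, bond orders sum to 1 (valence 4) → 3 H
  atom 11: C, bond orders sum to 4 (valence 4) → 0 H
  atom 12: N, bond orders sum to 1 (valence 3) → 2 H
  atom 13: N, bond orders sum to 3 (valence 3) → 0 H
Totals → C:7, H:8, Cl:1, N:3, O:2.
In Hill order: C7H8ClN3O2.

C7H8ClN3O2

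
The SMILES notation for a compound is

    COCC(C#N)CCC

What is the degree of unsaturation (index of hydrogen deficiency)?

Degree of unsaturation = (number of rings) + (number of π bonds).
Ring closures in the SMILES: 0.
π bonds: 1 triple bond (each 2 DoU) → 2 DoU from unsaturation.
Total DoU = 0 + 2 = 2.

2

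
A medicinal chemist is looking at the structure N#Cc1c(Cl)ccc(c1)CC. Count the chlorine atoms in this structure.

Scan the SMILES for Cl atoms (remember two-letter symbols like Cl and Br are single atoms).
Chlorine count: 1.

1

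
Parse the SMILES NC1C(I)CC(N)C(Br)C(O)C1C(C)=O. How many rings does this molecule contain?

In SMILES, each pair of matching ring-closure digits denotes one ring-closing bond; the number of such bonds equals the number of independent rings.
Ring-closure bonds here: 1.

1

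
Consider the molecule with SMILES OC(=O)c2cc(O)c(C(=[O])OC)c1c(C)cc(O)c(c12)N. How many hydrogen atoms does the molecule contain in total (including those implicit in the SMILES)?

13

Walk through each heavy atom and fill implicit hydrogens from standard valence (C 4, N 3, O 2, S 2, halogen 1); for lowercase aromatic atoms, an aromatic c carries 1 H when it has two neighbours and 0 H with three, and aromatic n carries 0 H:
  atom 1: O, bond orders sum to 1 (valence 2) → 1 H
  atom 2: C, bond orders sum to 4 (valence 4) → 0 H
  atom 3: O, bond orders sum to 2 (valence 2) → 0 H
  atom 4: aromatic c, 3 neighbours → 0 H
  atom 5: aromatic c, 2 neighbours → 1 H
  atom 6: aromatic c, 3 neighbours → 0 H
  atom 7: O, bond orders sum to 1 (valence 2) → 1 H
  atom 8: aromatic c, 3 neighbours → 0 H
  atom 9: C, bond orders sum to 4 (valence 4) → 0 H
  atom 10: O with explicit H count 0
  atom 11: O, bond orders sum to 2 (valence 2) → 0 H
  atom 12: C, bond orders sum to 1 (valence 4) → 3 H
  atom 13: aromatic c, 3 neighbours → 0 H
  atom 14: aromatic c, 3 neighbours → 0 H
  atom 15: C, bond orders sum to 1 (valence 4) → 3 H
  atom 16: aromatic c, 2 neighbours → 1 H
  atom 17: aromatic c, 3 neighbours → 0 H
  atom 18: O, bond orders sum to 1 (valence 2) → 1 H
  atom 19: aromatic c, 3 neighbours → 0 H
  atom 20: aromatic c, 3 neighbours → 0 H
  atom 21: N, bond orders sum to 1 (valence 3) → 2 H
Total hydrogens: 13.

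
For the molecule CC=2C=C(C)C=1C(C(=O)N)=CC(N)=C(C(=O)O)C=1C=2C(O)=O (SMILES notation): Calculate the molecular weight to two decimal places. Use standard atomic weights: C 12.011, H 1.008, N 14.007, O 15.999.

302.29 g/mol

First, the molecular formula is C15H14N2O5 (counting implicit H from valence).
  C: 15 × 12.011 = 180.165
  H: 14 × 1.008 = 14.112
  N: 2 × 14.007 = 28.014
  O: 5 × 15.999 = 79.995
Sum: 15×12.011 + 14×1.008 + 2×14.007 + 5×15.999 = 302.286 → 302.29 g/mol.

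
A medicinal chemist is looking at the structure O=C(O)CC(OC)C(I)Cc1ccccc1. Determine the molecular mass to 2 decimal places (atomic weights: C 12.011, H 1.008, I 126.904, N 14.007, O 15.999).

334.15 g/mol

First, the molecular formula is C12H15IO3 (counting implicit H from valence).
  C: 12 × 12.011 = 144.132
  H: 15 × 1.008 = 15.120
  I: 1 × 126.904 = 126.904
  O: 3 × 15.999 = 47.997
Sum: 12×12.011 + 15×1.008 + 1×126.904 + 3×15.999 = 334.153 → 334.15 g/mol.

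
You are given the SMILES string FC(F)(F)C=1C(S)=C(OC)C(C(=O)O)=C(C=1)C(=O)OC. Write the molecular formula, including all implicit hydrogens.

Walk through each heavy atom and fill implicit hydrogens from standard valence (C 4, N 3, O 2, S 2, halogen 1):
  atom 1: F (halogen, monovalent) → 0 H
  atom 2: C, bond orders sum to 4 (valence 4) → 0 H
  atom 3: F (halogen, monovalent) → 0 H
  atom 4: F (halogen, monovalent) → 0 H
  atom 5: C, bond orders sum to 4 (valence 4) → 0 H
  atom 6: C, bond orders sum to 4 (valence 4) → 0 H
  atom 7: S, bond orders sum to 1 (valence 2) → 1 H
  atom 8: C, bond orders sum to 4 (valence 4) → 0 H
  atom 9: O, bond orders sum to 2 (valence 2) → 0 H
  atom 10: C, bond orders sum to 1 (valence 4) → 3 H
  atom 11: C, bond orders sum to 4 (valence 4) → 0 H
  atom 12: C, bond orders sum to 4 (valence 4) → 0 H
  atom 13: O, bond orders sum to 2 (valence 2) → 0 H
  atom 14: O, bond orders sum to 1 (valence 2) → 1 H
  atom 15: C, bond orders sum to 4 (valence 4) → 0 H
  atom 16: C, bond orders sum to 3 (valence 4) → 1 H
  atom 17: C, bond orders sum to 4 (valence 4) → 0 H
  atom 18: O, bond orders sum to 2 (valence 2) → 0 H
  atom 19: O, bond orders sum to 2 (valence 2) → 0 H
  atom 20: C, bond orders sum to 1 (valence 4) → 3 H
Totals → C:11, H:9, F:3, O:5, S:1.
In Hill order: C11H9F3O5S.

C11H9F3O5S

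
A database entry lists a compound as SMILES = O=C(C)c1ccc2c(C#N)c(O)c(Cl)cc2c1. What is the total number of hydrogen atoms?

Walk through each heavy atom and fill implicit hydrogens from standard valence (C 4, N 3, O 2, S 2, halogen 1); for lowercase aromatic atoms, an aromatic c carries 1 H when it has two neighbours and 0 H with three, and aromatic n carries 0 H:
  atom 1: O, bond orders sum to 2 (valence 2) → 0 H
  atom 2: C, bond orders sum to 4 (valence 4) → 0 H
  atom 3: C, bond orders sum to 1 (valence 4) → 3 H
  atom 4: aromatic c, 3 neighbours → 0 H
  atom 5: aromatic c, 2 neighbours → 1 H
  atom 6: aromatic c, 2 neighbours → 1 H
  atom 7: aromatic c, 3 neighbours → 0 H
  atom 8: aromatic c, 3 neighbours → 0 H
  atom 9: C, bond orders sum to 4 (valence 4) → 0 H
  atom 10: N, bond orders sum to 3 (valence 3) → 0 H
  atom 11: aromatic c, 3 neighbours → 0 H
  atom 12: O, bond orders sum to 1 (valence 2) → 1 H
  atom 13: aromatic c, 3 neighbours → 0 H
  atom 14: Cl (halogen, monovalent) → 0 H
  atom 15: aromatic c, 2 neighbours → 1 H
  atom 16: aromatic c, 3 neighbours → 0 H
  atom 17: aromatic c, 2 neighbours → 1 H
Total hydrogens: 8.

8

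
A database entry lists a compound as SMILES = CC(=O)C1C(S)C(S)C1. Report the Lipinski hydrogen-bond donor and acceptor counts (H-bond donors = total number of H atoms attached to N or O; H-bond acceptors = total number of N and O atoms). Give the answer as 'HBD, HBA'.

Donors: find every N or O and count the H atoms it carries.
  atom 3 (O): bond orders sum to 2 → 0 H
Lipinski HBD = 0.
Acceptors: N atoms = 0, O atoms = 1 → HBA = 1.

0, 1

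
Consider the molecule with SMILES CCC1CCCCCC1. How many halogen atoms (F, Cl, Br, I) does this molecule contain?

0

Scan the SMILES for the halogen motif — none present.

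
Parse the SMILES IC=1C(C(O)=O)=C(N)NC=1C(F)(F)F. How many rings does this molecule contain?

1

In SMILES, each pair of matching ring-closure digits denotes one ring-closing bond; the number of such bonds equals the number of independent rings.
Ring-closure bonds here: 1.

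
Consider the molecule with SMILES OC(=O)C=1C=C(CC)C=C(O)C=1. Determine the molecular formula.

C9H10O3

Walk through each heavy atom and fill implicit hydrogens from standard valence (C 4, N 3, O 2, S 2, halogen 1):
  atom 1: O, bond orders sum to 1 (valence 2) → 1 H
  atom 2: C, bond orders sum to 4 (valence 4) → 0 H
  atom 3: O, bond orders sum to 2 (valence 2) → 0 H
  atom 4: C, bond orders sum to 4 (valence 4) → 0 H
  atom 5: C, bond orders sum to 3 (valence 4) → 1 H
  atom 6: C, bond orders sum to 4 (valence 4) → 0 H
  atom 7: C, bond orders sum to 2 (valence 4) → 2 H
  atom 8: C, bond orders sum to 1 (valence 4) → 3 H
  atom 9: C, bond orders sum to 3 (valence 4) → 1 H
  atom 10: C, bond orders sum to 4 (valence 4) → 0 H
  atom 11: O, bond orders sum to 1 (valence 2) → 1 H
  atom 12: C, bond orders sum to 3 (valence 4) → 1 H
Totals → C:9, H:10, O:3.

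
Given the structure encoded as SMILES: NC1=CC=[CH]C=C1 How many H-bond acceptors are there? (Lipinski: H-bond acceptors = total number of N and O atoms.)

1

N atoms: 1; O atoms: 0.
Lipinski HBA = 1 + 0 = 1.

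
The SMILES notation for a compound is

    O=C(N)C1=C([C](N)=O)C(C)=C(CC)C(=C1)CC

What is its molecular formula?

Walk through each heavy atom and fill implicit hydrogens from standard valence (C 4, N 3, O 2, S 2, halogen 1):
  atom 1: O, bond orders sum to 2 (valence 2) → 0 H
  atom 2: C, bond orders sum to 4 (valence 4) → 0 H
  atom 3: N, bond orders sum to 1 (valence 3) → 2 H
  atom 4: C, bond orders sum to 4 (valence 4) → 0 H
  atom 5: C, bond orders sum to 4 (valence 4) → 0 H
  atom 6: C with explicit H count 0
  atom 7: N, bond orders sum to 1 (valence 3) → 2 H
  atom 8: O, bond orders sum to 2 (valence 2) → 0 H
  atom 9: C, bond orders sum to 4 (valence 4) → 0 H
  atom 10: C, bond orders sum to 1 (valence 4) → 3 H
  atom 11: C, bond orders sum to 4 (valence 4) → 0 H
  atom 12: C, bond orders sum to 2 (valence 4) → 2 H
  atom 13: C, bond orders sum to 1 (valence 4) → 3 H
  atom 14: C, bond orders sum to 4 (valence 4) → 0 H
  atom 15: C, bond orders sum to 3 (valence 4) → 1 H
  atom 16: C, bond orders sum to 2 (valence 4) → 2 H
  atom 17: C, bond orders sum to 1 (valence 4) → 3 H
Totals → C:13, H:18, N:2, O:2.
In Hill order: C13H18N2O2.

C13H18N2O2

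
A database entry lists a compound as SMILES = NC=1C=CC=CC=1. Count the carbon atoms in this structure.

Count every carbon token in the SMILES (each C, including those in ring-closure positions and inside branches).
Carbon count: 6.

6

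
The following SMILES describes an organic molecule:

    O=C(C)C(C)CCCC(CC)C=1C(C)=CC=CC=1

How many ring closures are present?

In SMILES, each pair of matching ring-closure digits denotes one ring-closing bond; the number of such bonds equals the number of independent rings.
Ring-closure bonds here: 1.

1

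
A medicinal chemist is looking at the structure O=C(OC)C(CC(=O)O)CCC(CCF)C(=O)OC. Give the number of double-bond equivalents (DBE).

Degree of unsaturation = (number of rings) + (number of π bonds).
Ring closures in the SMILES: 0.
π bonds: 3 double bonds (each 1 DoU) → 3 DoU from unsaturation.
Total DoU = 0 + 3 = 3.

3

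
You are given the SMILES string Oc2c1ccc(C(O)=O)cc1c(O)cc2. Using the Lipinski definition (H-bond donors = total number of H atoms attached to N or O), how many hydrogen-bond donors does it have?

Donors: find every N or O and count the H atoms it carries.
  atom 1 (O): bond orders sum to 1 → 1 H
  atom 8 (O): bond orders sum to 1 → 1 H
  atom 9 (O): bond orders sum to 2 → 0 H
  atom 13 (O): bond orders sum to 1 → 1 H
Lipinski HBD = 3.

3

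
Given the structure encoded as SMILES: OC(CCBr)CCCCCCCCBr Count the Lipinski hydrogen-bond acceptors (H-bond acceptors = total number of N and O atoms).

N atoms: 0; O atoms: 1.
Lipinski HBA = 0 + 1 = 1.

1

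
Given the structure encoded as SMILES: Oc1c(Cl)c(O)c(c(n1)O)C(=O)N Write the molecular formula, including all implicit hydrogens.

Walk through each heavy atom and fill implicit hydrogens from standard valence (C 4, N 3, O 2, S 2, halogen 1); for lowercase aromatic atoms, an aromatic c carries 1 H when it has two neighbours and 0 H with three, and aromatic n carries 0 H:
  atom 1: O, bond orders sum to 1 (valence 2) → 1 H
  atom 2: aromatic c, 3 neighbours → 0 H
  atom 3: aromatic c, 3 neighbours → 0 H
  atom 4: Cl (halogen, monovalent) → 0 H
  atom 5: aromatic c, 3 neighbours → 0 H
  atom 6: O, bond orders sum to 1 (valence 2) → 1 H
  atom 7: aromatic c, 3 neighbours → 0 H
  atom 8: aromatic c, 3 neighbours → 0 H
  atom 9: aromatic n, 2 neighbours → 0 H
  atom 10: O, bond orders sum to 1 (valence 2) → 1 H
  atom 11: C, bond orders sum to 4 (valence 4) → 0 H
  atom 12: O, bond orders sum to 2 (valence 2) → 0 H
  atom 13: N, bond orders sum to 1 (valence 3) → 2 H
Totals → C:6, H:5, Cl:1, N:2, O:4.

C6H5ClN2O4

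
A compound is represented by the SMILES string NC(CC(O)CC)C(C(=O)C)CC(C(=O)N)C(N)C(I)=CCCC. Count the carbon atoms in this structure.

17

Count every carbon token in the SMILES (each C, including those in ring-closure positions and inside branches).
Carbon count: 17.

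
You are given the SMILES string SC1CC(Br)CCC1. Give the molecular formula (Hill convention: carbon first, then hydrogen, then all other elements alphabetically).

C6H11BrS

Walk through each heavy atom and fill implicit hydrogens from standard valence (C 4, N 3, O 2, S 2, halogen 1):
  atom 1: S, bond orders sum to 1 (valence 2) → 1 H
  atom 2: C, bond orders sum to 3 (valence 4) → 1 H
  atom 3: C, bond orders sum to 2 (valence 4) → 2 H
  atom 4: C, bond orders sum to 3 (valence 4) → 1 H
  atom 5: Br (halogen, monovalent) → 0 H
  atom 6: C, bond orders sum to 2 (valence 4) → 2 H
  atom 7: C, bond orders sum to 2 (valence 4) → 2 H
  atom 8: C, bond orders sum to 2 (valence 4) → 2 H
Totals → C:6, H:11, Br:1, S:1.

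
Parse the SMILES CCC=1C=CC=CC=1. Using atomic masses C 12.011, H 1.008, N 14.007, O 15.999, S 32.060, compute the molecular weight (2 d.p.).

First, the molecular formula is C8H10 (counting implicit H from valence).
  C: 8 × 12.011 = 96.088
  H: 10 × 1.008 = 10.080
Sum: 8×12.011 + 10×1.008 = 106.168 → 106.17 g/mol.

106.17 g/mol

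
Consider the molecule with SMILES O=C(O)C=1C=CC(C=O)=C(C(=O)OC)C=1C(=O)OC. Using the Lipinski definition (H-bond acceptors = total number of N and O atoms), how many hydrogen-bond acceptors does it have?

7

N atoms: 0; O atoms: 7.
Lipinski HBA = 0 + 7 = 7.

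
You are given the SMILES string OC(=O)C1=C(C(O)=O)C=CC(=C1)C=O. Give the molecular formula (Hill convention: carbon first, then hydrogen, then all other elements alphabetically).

Walk through each heavy atom and fill implicit hydrogens from standard valence (C 4, N 3, O 2, S 2, halogen 1):
  atom 1: O, bond orders sum to 1 (valence 2) → 1 H
  atom 2: C, bond orders sum to 4 (valence 4) → 0 H
  atom 3: O, bond orders sum to 2 (valence 2) → 0 H
  atom 4: C, bond orders sum to 4 (valence 4) → 0 H
  atom 5: C, bond orders sum to 4 (valence 4) → 0 H
  atom 6: C, bond orders sum to 4 (valence 4) → 0 H
  atom 7: O, bond orders sum to 1 (valence 2) → 1 H
  atom 8: O, bond orders sum to 2 (valence 2) → 0 H
  atom 9: C, bond orders sum to 3 (valence 4) → 1 H
  atom 10: C, bond orders sum to 3 (valence 4) → 1 H
  atom 11: C, bond orders sum to 4 (valence 4) → 0 H
  atom 12: C, bond orders sum to 3 (valence 4) → 1 H
  atom 13: C, bond orders sum to 3 (valence 4) → 1 H
  atom 14: O, bond orders sum to 2 (valence 2) → 0 H
Totals → C:9, H:6, O:5.

C9H6O5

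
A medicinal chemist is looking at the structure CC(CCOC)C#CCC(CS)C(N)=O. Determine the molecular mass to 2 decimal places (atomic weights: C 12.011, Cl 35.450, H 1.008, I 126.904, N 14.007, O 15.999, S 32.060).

First, the molecular formula is C11H19NO2S (counting implicit H from valence).
  C: 11 × 12.011 = 132.121
  H: 19 × 1.008 = 19.152
  N: 1 × 14.007 = 14.007
  O: 2 × 15.999 = 31.998
  S: 1 × 32.060 = 32.060
Sum: 11×12.011 + 19×1.008 + 1×14.007 + 2×15.999 + 1×32.060 = 229.338 → 229.34 g/mol.

229.34 g/mol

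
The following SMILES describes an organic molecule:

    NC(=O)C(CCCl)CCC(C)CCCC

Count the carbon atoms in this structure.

12

Count every carbon token in the SMILES (each C, including those in ring-closure positions and inside branches).
Carbon count: 12.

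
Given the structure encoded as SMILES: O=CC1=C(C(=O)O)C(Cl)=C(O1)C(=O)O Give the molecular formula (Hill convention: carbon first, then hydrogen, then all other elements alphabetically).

C7H3ClO6

Walk through each heavy atom and fill implicit hydrogens from standard valence (C 4, N 3, O 2, S 2, halogen 1):
  atom 1: O, bond orders sum to 2 (valence 2) → 0 H
  atom 2: C, bond orders sum to 3 (valence 4) → 1 H
  atom 3: C, bond orders sum to 4 (valence 4) → 0 H
  atom 4: C, bond orders sum to 4 (valence 4) → 0 H
  atom 5: C, bond orders sum to 4 (valence 4) → 0 H
  atom 6: O, bond orders sum to 2 (valence 2) → 0 H
  atom 7: O, bond orders sum to 1 (valence 2) → 1 H
  atom 8: C, bond orders sum to 4 (valence 4) → 0 H
  atom 9: Cl (halogen, monovalent) → 0 H
  atom 10: C, bond orders sum to 4 (valence 4) → 0 H
  atom 11: O, bond orders sum to 2 (valence 2) → 0 H
  atom 12: C, bond orders sum to 4 (valence 4) → 0 H
  atom 13: O, bond orders sum to 2 (valence 2) → 0 H
  atom 14: O, bond orders sum to 1 (valence 2) → 1 H
Totals → C:7, H:3, Cl:1, O:6.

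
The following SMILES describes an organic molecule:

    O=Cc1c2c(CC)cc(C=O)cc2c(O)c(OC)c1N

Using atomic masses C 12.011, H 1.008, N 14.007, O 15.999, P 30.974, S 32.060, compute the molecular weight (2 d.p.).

First, the molecular formula is C15H15NO4 (counting implicit H from valence).
  C: 15 × 12.011 = 180.165
  H: 15 × 1.008 = 15.120
  N: 1 × 14.007 = 14.007
  O: 4 × 15.999 = 63.996
Sum: 15×12.011 + 15×1.008 + 1×14.007 + 4×15.999 = 273.288 → 273.29 g/mol.

273.29 g/mol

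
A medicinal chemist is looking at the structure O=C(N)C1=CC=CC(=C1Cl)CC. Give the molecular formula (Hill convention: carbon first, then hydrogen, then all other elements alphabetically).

Walk through each heavy atom and fill implicit hydrogens from standard valence (C 4, N 3, O 2, S 2, halogen 1):
  atom 1: O, bond orders sum to 2 (valence 2) → 0 H
  atom 2: C, bond orders sum to 4 (valence 4) → 0 H
  atom 3: N, bond orders sum to 1 (valence 3) → 2 H
  atom 4: C, bond orders sum to 4 (valence 4) → 0 H
  atom 5: C, bond orders sum to 3 (valence 4) → 1 H
  atom 6: C, bond orders sum to 3 (valence 4) → 1 H
  atom 7: C, bond orders sum to 3 (valence 4) → 1 H
  atom 8: C, bond orders sum to 4 (valence 4) → 0 H
  atom 9: C, bond orders sum to 4 (valence 4) → 0 H
  atom 10: Cl (halogen, monovalent) → 0 H
  atom 11: C, bond orders sum to 2 (valence 4) → 2 H
  atom 12: C, bond orders sum to 1 (valence 4) → 3 H
Totals → C:9, H:10, Cl:1, N:1, O:1.

C9H10ClNO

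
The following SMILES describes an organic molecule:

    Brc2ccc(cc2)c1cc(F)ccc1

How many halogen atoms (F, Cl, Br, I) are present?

Halogen atoms appear at heavy-atom positions 1, 11 (1×Br, 1×F).
Halogen count: 2.

2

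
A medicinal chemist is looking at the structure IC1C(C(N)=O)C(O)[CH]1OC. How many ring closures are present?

In SMILES, each pair of matching ring-closure digits denotes one ring-closing bond; the number of such bonds equals the number of independent rings.
Ring-closure bonds here: 1.

1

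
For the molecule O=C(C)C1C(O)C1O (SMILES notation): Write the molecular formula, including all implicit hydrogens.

C5H8O3

Walk through each heavy atom and fill implicit hydrogens from standard valence (C 4, N 3, O 2, S 2, halogen 1):
  atom 1: O, bond orders sum to 2 (valence 2) → 0 H
  atom 2: C, bond orders sum to 4 (valence 4) → 0 H
  atom 3: C, bond orders sum to 1 (valence 4) → 3 H
  atom 4: C, bond orders sum to 3 (valence 4) → 1 H
  atom 5: C, bond orders sum to 3 (valence 4) → 1 H
  atom 6: O, bond orders sum to 1 (valence 2) → 1 H
  atom 7: C, bond orders sum to 3 (valence 4) → 1 H
  atom 8: O, bond orders sum to 1 (valence 2) → 1 H
Totals → C:5, H:8, O:3.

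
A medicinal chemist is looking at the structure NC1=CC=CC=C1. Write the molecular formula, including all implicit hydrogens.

Walk through each heavy atom and fill implicit hydrogens from standard valence (C 4, N 3, O 2, S 2, halogen 1):
  atom 1: N, bond orders sum to 1 (valence 3) → 2 H
  atom 2: C, bond orders sum to 4 (valence 4) → 0 H
  atom 3: C, bond orders sum to 3 (valence 4) → 1 H
  atom 4: C, bond orders sum to 3 (valence 4) → 1 H
  atom 5: C, bond orders sum to 3 (valence 4) → 1 H
  atom 6: C, bond orders sum to 3 (valence 4) → 1 H
  atom 7: C, bond orders sum to 3 (valence 4) → 1 H
Totals → C:6, H:7, N:1.

C6H7N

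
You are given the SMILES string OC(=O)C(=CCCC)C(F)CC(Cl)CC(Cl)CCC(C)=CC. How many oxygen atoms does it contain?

Scan the SMILES for O atoms (remember two-letter symbols like Cl and Br are single atoms).
Oxygen count: 2.

2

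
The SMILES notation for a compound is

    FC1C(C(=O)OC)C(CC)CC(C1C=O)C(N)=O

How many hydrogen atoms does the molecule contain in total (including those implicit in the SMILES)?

18

Walk through each heavy atom and fill implicit hydrogens from standard valence (C 4, N 3, O 2, S 2, halogen 1):
  atom 1: F (halogen, monovalent) → 0 H
  atom 2: C, bond orders sum to 3 (valence 4) → 1 H
  atom 3: C, bond orders sum to 3 (valence 4) → 1 H
  atom 4: C, bond orders sum to 4 (valence 4) → 0 H
  atom 5: O, bond orders sum to 2 (valence 2) → 0 H
  atom 6: O, bond orders sum to 2 (valence 2) → 0 H
  atom 7: C, bond orders sum to 1 (valence 4) → 3 H
  atom 8: C, bond orders sum to 3 (valence 4) → 1 H
  atom 9: C, bond orders sum to 2 (valence 4) → 2 H
  atom 10: C, bond orders sum to 1 (valence 4) → 3 H
  atom 11: C, bond orders sum to 2 (valence 4) → 2 H
  atom 12: C, bond orders sum to 3 (valence 4) → 1 H
  atom 13: C, bond orders sum to 3 (valence 4) → 1 H
  atom 14: C, bond orders sum to 3 (valence 4) → 1 H
  atom 15: O, bond orders sum to 2 (valence 2) → 0 H
  atom 16: C, bond orders sum to 4 (valence 4) → 0 H
  atom 17: N, bond orders sum to 1 (valence 3) → 2 H
  atom 18: O, bond orders sum to 2 (valence 2) → 0 H
Total hydrogens: 18.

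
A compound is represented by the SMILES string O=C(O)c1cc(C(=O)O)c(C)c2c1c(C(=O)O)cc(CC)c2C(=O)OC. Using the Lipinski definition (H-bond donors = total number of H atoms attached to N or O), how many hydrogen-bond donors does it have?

3

Donors: find every N or O and count the H atoms it carries.
  atom 1 (O): bond orders sum to 2 → 0 H
  atom 3 (O): bond orders sum to 1 → 1 H
  atom 8 (O): bond orders sum to 2 → 0 H
  atom 9 (O): bond orders sum to 1 → 1 H
  atom 16 (O): bond orders sum to 2 → 0 H
  atom 17 (O): bond orders sum to 1 → 1 H
  atom 24 (O): bond orders sum to 2 → 0 H
  atom 25 (O): bond orders sum to 2 → 0 H
Lipinski HBD = 3.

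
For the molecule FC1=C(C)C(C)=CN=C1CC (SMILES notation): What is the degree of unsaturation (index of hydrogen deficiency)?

Molecular formula: C9H12FN.
DoU = (2C + 2 + N − H − X) / 2, where X is the halogen count and O/S are ignored.
    = (2·9 + 2 + 1 − 12 − 1) / 2 = 8 / 2 = 4.

4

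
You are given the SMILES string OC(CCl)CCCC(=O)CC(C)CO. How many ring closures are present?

In SMILES, each pair of matching ring-closure digits denotes one ring-closing bond; the number of such bonds equals the number of independent rings.
Ring-closure bonds here: 0.

0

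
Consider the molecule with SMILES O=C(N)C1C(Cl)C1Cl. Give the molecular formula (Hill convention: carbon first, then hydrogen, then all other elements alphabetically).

C4H5Cl2NO

Walk through each heavy atom and fill implicit hydrogens from standard valence (C 4, N 3, O 2, S 2, halogen 1):
  atom 1: O, bond orders sum to 2 (valence 2) → 0 H
  atom 2: C, bond orders sum to 4 (valence 4) → 0 H
  atom 3: N, bond orders sum to 1 (valence 3) → 2 H
  atom 4: C, bond orders sum to 3 (valence 4) → 1 H
  atom 5: C, bond orders sum to 3 (valence 4) → 1 H
  atom 6: Cl (halogen, monovalent) → 0 H
  atom 7: C, bond orders sum to 3 (valence 4) → 1 H
  atom 8: Cl (halogen, monovalent) → 0 H
Totals → C:4, H:5, Cl:2, N:1, O:1.
In Hill order: C4H5Cl2NO.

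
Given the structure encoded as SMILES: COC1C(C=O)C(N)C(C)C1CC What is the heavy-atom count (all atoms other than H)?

Every atom symbol written in the SMILES (organic subset) is one heavy atom; implicit H are not written.
Heavy atoms by element → C:10, N:1, O:2.
Total: 13.

13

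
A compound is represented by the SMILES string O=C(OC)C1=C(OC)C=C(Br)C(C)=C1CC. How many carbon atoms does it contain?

Count every carbon token in the SMILES (each C, including those in ring-closure positions and inside branches).
Carbon count: 12.

12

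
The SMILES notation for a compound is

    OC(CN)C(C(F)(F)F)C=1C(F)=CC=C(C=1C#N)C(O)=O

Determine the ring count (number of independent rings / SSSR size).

1

In SMILES, each pair of matching ring-closure digits denotes one ring-closing bond; the number of such bonds equals the number of independent rings.
Ring-closure bonds here: 1.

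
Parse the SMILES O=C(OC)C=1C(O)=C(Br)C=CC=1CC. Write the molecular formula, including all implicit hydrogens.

Walk through each heavy atom and fill implicit hydrogens from standard valence (C 4, N 3, O 2, S 2, halogen 1):
  atom 1: O, bond orders sum to 2 (valence 2) → 0 H
  atom 2: C, bond orders sum to 4 (valence 4) → 0 H
  atom 3: O, bond orders sum to 2 (valence 2) → 0 H
  atom 4: C, bond orders sum to 1 (valence 4) → 3 H
  atom 5: C, bond orders sum to 4 (valence 4) → 0 H
  atom 6: C, bond orders sum to 4 (valence 4) → 0 H
  atom 7: O, bond orders sum to 1 (valence 2) → 1 H
  atom 8: C, bond orders sum to 4 (valence 4) → 0 H
  atom 9: Br (halogen, monovalent) → 0 H
  atom 10: C, bond orders sum to 3 (valence 4) → 1 H
  atom 11: C, bond orders sum to 3 (valence 4) → 1 H
  atom 12: C, bond orders sum to 4 (valence 4) → 0 H
  atom 13: C, bond orders sum to 2 (valence 4) → 2 H
  atom 14: C, bond orders sum to 1 (valence 4) → 3 H
Totals → C:10, H:11, Br:1, O:3.

C10H11BrO3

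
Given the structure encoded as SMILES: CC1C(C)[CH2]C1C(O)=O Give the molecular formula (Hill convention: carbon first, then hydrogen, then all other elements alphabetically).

C7H12O2

Walk through each heavy atom and fill implicit hydrogens from standard valence (C 4, N 3, O 2, S 2, halogen 1):
  atom 1: C, bond orders sum to 1 (valence 4) → 3 H
  atom 2: C, bond orders sum to 3 (valence 4) → 1 H
  atom 3: C, bond orders sum to 3 (valence 4) → 1 H
  atom 4: C, bond orders sum to 1 (valence 4) → 3 H
  atom 5: C with explicit H count 2
  atom 6: C, bond orders sum to 3 (valence 4) → 1 H
  atom 7: C, bond orders sum to 4 (valence 4) → 0 H
  atom 8: O, bond orders sum to 1 (valence 2) → 1 H
  atom 9: O, bond orders sum to 2 (valence 2) → 0 H
Totals → C:7, H:12, O:2.
In Hill order: C7H12O2.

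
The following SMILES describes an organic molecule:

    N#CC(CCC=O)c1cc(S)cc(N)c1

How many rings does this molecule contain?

In SMILES, each pair of matching ring-closure digits denotes one ring-closing bond; the number of such bonds equals the number of independent rings.
Ring-closure bonds here: 1.

1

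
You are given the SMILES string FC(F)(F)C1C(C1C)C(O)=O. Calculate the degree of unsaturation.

Molecular formula: C6H7F3O2.
DoU = (2C + 2 + N − H − X) / 2, where X is the halogen count and O/S are ignored.
    = (2·6 + 2 + 0 − 7 − 3) / 2 = 4 / 2 = 2.

2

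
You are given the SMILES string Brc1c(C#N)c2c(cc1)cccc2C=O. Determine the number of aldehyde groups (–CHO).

The aldehyde motif appears at heavy-atom position 14 in the SMILES.
Other groups present: 1 nitrile.
Aldehyde count: 1.

1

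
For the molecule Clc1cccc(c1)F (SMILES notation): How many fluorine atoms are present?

1

Scan the SMILES for F atoms (remember two-letter symbols like Cl and Br are single atoms).
Fluorine count: 1.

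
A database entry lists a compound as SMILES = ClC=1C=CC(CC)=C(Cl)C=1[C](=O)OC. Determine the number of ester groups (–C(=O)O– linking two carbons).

1

The ester motif appears at heavy-atom position 11 in the SMILES.
Ester count: 1.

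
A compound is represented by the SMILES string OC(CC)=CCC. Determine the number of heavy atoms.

7

Every atom symbol written in the SMILES (organic subset) is one heavy atom; implicit H are not written.
Heavy atoms by element → C:6, O:1.
Total: 7.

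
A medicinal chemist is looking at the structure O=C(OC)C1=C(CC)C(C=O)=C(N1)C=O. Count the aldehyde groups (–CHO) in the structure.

The aldehyde motif appears at heavy-atom positions 10, 14 in the SMILES.
Other groups present: 1 ester.
Aldehyde count: 2.

2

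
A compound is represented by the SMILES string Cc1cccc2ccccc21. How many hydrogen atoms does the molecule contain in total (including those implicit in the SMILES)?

Walk through each heavy atom and fill implicit hydrogens from standard valence (C 4, N 3, O 2, S 2, halogen 1); for lowercase aromatic atoms, an aromatic c carries 1 H when it has two neighbours and 0 H with three, and aromatic n carries 0 H:
  atom 1: C, bond orders sum to 1 (valence 4) → 3 H
  atom 2: aromatic c, 3 neighbours → 0 H
  atom 3: aromatic c, 2 neighbours → 1 H
  atom 4: aromatic c, 2 neighbours → 1 H
  atom 5: aromatic c, 2 neighbours → 1 H
  atom 6: aromatic c, 3 neighbours → 0 H
  atom 7: aromatic c, 2 neighbours → 1 H
  atom 8: aromatic c, 2 neighbours → 1 H
  atom 9: aromatic c, 2 neighbours → 1 H
  atom 10: aromatic c, 2 neighbours → 1 H
  atom 11: aromatic c, 3 neighbours → 0 H
Total hydrogens: 10.

10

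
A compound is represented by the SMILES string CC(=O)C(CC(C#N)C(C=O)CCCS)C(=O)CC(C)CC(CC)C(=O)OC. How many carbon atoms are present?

Count every carbon token in the SMILES (each C, including those in ring-closure positions and inside branches).
Carbon count: 21.

21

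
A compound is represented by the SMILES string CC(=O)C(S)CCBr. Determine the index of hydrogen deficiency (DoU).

Molecular formula: C5H9BrOS.
DoU = (2C + 2 + N − H − X) / 2, where X is the halogen count and O/S are ignored.
    = (2·5 + 2 + 0 − 9 − 1) / 2 = 2 / 2 = 1.

1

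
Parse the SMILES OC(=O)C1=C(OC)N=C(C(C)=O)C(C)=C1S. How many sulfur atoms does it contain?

1

Scan the SMILES for S atoms (remember two-letter symbols like Cl and Br are single atoms).
Sulfur count: 1.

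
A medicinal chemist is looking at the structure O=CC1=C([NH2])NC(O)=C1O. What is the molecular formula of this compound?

Walk through each heavy atom and fill implicit hydrogens from standard valence (C 4, N 3, O 2, S 2, halogen 1):
  atom 1: O, bond orders sum to 2 (valence 2) → 0 H
  atom 2: C, bond orders sum to 3 (valence 4) → 1 H
  atom 3: C, bond orders sum to 4 (valence 4) → 0 H
  atom 4: C, bond orders sum to 4 (valence 4) → 0 H
  atom 5: N with explicit H count 2
  atom 6: N, bond orders sum to 2 (valence 3) → 1 H
  atom 7: C, bond orders sum to 4 (valence 4) → 0 H
  atom 8: O, bond orders sum to 1 (valence 2) → 1 H
  atom 9: C, bond orders sum to 4 (valence 4) → 0 H
  atom 10: O, bond orders sum to 1 (valence 2) → 1 H
Totals → C:5, H:6, N:2, O:3.

C5H6N2O3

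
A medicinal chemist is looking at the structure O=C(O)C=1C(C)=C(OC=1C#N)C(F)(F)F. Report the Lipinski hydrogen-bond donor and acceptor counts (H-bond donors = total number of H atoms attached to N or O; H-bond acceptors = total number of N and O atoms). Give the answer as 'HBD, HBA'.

1, 4

Donors: find every N or O and count the H atoms it carries.
  atom 1 (O): bond orders sum to 2 → 0 H
  atom 3 (O): bond orders sum to 1 → 1 H
  atom 8 (O): bond orders sum to 2 → 0 H
  atom 11 (N): bond orders sum to 3 → 0 H
Lipinski HBD = 1.
Acceptors: N atoms = 1, O atoms = 3 → HBA = 4.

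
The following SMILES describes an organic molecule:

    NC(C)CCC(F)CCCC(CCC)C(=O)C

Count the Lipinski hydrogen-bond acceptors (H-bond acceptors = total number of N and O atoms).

2

N atoms: 1; O atoms: 1.
Lipinski HBA = 1 + 1 = 2.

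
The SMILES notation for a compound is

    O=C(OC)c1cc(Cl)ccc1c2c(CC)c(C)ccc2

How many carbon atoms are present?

Count every carbon token in the SMILES (each C, including those in ring-closure positions and inside branches).
Carbon count: 17.

17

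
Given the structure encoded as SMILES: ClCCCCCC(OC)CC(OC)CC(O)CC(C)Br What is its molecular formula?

Walk through each heavy atom and fill implicit hydrogens from standard valence (C 4, N 3, O 2, S 2, halogen 1):
  atom 1: Cl (halogen, monovalent) → 0 H
  atom 2: C, bond orders sum to 2 (valence 4) → 2 H
  atom 3: C, bond orders sum to 2 (valence 4) → 2 H
  atom 4: C, bond orders sum to 2 (valence 4) → 2 H
  atom 5: C, bond orders sum to 2 (valence 4) → 2 H
  atom 6: C, bond orders sum to 2 (valence 4) → 2 H
  atom 7: C, bond orders sum to 3 (valence 4) → 1 H
  atom 8: O, bond orders sum to 2 (valence 2) → 0 H
  atom 9: C, bond orders sum to 1 (valence 4) → 3 H
  atom 10: C, bond orders sum to 2 (valence 4) → 2 H
  atom 11: C, bond orders sum to 3 (valence 4) → 1 H
  atom 12: O, bond orders sum to 2 (valence 2) → 0 H
  atom 13: C, bond orders sum to 1 (valence 4) → 3 H
  atom 14: C, bond orders sum to 2 (valence 4) → 2 H
  atom 15: C, bond orders sum to 3 (valence 4) → 1 H
  atom 16: O, bond orders sum to 1 (valence 2) → 1 H
  atom 17: C, bond orders sum to 2 (valence 4) → 2 H
  atom 18: C, bond orders sum to 3 (valence 4) → 1 H
  atom 19: C, bond orders sum to 1 (valence 4) → 3 H
  atom 20: Br (halogen, monovalent) → 0 H
Totals → C:15, H:30, Br:1, Cl:1, O:3.
In Hill order: C15H30BrClO3.

C15H30BrClO3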